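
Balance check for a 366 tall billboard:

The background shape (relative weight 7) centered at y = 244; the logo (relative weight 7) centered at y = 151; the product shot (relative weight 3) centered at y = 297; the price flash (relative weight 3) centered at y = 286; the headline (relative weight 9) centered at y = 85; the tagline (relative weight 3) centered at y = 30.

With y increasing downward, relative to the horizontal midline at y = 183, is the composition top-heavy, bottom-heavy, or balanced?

Total weight = 7 + 7 + 3 + 3 + 9 + 3 = 32.
y: moment 5369 / weight 32 ≈ 167.78
167.8 lies above (smaller y than) the midline 183, so the layout is top-heavy.

top-heavy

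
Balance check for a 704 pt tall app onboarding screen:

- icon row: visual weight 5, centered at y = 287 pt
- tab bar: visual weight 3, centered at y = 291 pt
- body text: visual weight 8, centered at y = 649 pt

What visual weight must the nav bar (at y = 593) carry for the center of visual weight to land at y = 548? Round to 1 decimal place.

Existing Σw = 16 (5 + 3 + 8); existing moment 5·287 + 3·291 + 8·649 = 7500.
Set Σw·y/Σw = 548: (7500 + 593w) = 548·(16 + w).
Solving: w = (548·16 − 7500) / (593 − 548) = 1268 / 45 ≈ 28.18.

w ≈ 28.2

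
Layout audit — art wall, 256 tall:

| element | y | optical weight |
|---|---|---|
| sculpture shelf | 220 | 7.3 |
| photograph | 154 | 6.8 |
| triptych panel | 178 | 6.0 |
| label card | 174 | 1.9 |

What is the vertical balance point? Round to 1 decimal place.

y ≈ 184.2

Total weight = 7.3 + 6.8 + 6.0 + 1.9 = 22.0.
Σw·y = 7.3·220 + 6.8·154 + 6.0·178 + 1.9·174 = 4051.8, so ȳ = 4051.8/22.0 ≈ 184.17.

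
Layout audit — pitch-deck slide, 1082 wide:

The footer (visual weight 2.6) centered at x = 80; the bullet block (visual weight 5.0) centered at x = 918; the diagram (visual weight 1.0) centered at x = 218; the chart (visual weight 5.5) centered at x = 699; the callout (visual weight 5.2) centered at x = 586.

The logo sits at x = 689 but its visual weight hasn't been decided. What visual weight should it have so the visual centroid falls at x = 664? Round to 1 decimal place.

Known weights sum to 2.6 + 5.0 + 1.0 + 5.5 + 5.2 = 19.3; their moment is 2.6·80 + 5.0·918 + 1.0·218 + 5.5·699 + 5.2·586 = 11907.7.
For the centroid to hit 664: (11907.7 + w·689) / (19.3 + w) = 664.
So w = (664·19.3 − 11907.7)/(689 − 664) = 907.5/25 ≈ 36.30.

w ≈ 36.3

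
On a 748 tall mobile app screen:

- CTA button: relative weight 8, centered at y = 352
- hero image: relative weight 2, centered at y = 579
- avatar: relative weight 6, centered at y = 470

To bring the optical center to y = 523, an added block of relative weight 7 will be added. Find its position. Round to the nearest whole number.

y ≈ 748

After adding the added block, total weight = 8 + 2 + 6 + 7 = 23.
y: target moment 23×523 = 12029; current 8·352 + 2·579 + 6·470 = 6794; the added block supplies 5235, so y = 5235/7 ≈ 747.86.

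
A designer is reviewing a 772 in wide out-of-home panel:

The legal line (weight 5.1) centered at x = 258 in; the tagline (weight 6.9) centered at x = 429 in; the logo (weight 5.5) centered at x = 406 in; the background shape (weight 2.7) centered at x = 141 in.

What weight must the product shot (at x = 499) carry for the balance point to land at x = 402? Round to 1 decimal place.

w ≈ 12.7

Existing Σw = 20.2 (5.1 + 6.9 + 5.5 + 2.7); existing moment 5.1·258 + 6.9·429 + 5.5·406 + 2.7·141 = 6889.6.
Balance at x = 402 requires (6889.6 + w·499) / (20.2 + w) = 402.
So w = (402·20.2 − 6889.6)/(499 − 402) = 1230.8/97 ≈ 12.69.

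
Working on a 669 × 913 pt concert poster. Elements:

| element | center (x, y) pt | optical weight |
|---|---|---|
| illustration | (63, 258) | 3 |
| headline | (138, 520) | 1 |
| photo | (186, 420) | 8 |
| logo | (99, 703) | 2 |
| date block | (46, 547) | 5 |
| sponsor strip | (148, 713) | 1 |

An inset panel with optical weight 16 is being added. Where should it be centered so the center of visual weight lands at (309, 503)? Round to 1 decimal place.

(545.8, 537.5)

With the inset panel, Σw becomes 3 + 1 + 8 + 2 + 5 + 1 + 16 = 36.
x: need Σw·x = 36·309 = 11124. Existing = 3·63 + 1·138 + 8·186 + 2·99 + 5·46 + 1·148 = 2391. Remainder 8733 / 16 ≈ 545.81.
y: need Σw·y = 36·503 = 18108. Existing = 3·258 + 1·520 + 8·420 + 2·703 + 5·547 + 1·713 = 9508. Remainder 8600 / 16 ≈ 537.50.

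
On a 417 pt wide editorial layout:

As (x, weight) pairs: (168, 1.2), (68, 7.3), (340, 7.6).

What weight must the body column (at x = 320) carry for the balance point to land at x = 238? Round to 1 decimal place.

Known weights sum to 1.2 + 7.3 + 7.6 = 16.1; their moment is 1.2·168 + 7.3·68 + 7.6·340 = 3282.0.
Set Σw·x/Σw = 238: (3282.0 + 320w) = 238·(16.1 + w).
So w = (238·16.1 − 3282.0)/(320 − 238) = 549.8/82 ≈ 6.70.

w ≈ 6.7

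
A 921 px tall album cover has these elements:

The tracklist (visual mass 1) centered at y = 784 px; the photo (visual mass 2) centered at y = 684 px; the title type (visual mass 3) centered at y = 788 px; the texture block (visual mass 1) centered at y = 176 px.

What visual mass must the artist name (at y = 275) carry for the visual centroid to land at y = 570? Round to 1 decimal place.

Known weights sum to 1 + 2 + 3 + 1 = 7; their moment is 1·784 + 2·684 + 3·788 + 1·176 = 4692.
For the centroid to hit 570: (4692 + w·275) / (7 + w) = 570.
Rearranging, w·(275 − 570) = 570·7 − 4692 = -702, so w ≈ -702/-295 = 2.38.

w ≈ 2.4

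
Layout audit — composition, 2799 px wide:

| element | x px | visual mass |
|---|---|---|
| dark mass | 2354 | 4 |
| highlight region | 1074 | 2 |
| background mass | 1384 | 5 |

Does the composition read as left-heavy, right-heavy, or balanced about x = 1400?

Total weight = 4 + 2 + 5 = 11.
Σw·x = 4·2354 + 2·1074 + 5·1384 = 18484, so x̄ = 18484/11 ≈ 1680.36.
1680.4 lies right of the midline 1400, so the layout is right-heavy.

right-heavy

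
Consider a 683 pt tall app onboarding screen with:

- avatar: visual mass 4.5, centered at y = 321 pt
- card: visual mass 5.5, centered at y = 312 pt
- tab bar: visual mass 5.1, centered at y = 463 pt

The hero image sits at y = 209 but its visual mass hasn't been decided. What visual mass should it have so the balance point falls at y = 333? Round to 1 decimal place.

Known weights sum to 4.5 + 5.5 + 5.1 = 15.1; their moment is 4.5·321 + 5.5·312 + 5.1·463 = 5521.8.
For the centroid to hit 333: (5521.8 + w·209) / (15.1 + w) = 333.
Solving: w = (333·15.1 − 5521.8) / (209 − 333) = -493.5 / -124 ≈ 3.98.

w ≈ 4.0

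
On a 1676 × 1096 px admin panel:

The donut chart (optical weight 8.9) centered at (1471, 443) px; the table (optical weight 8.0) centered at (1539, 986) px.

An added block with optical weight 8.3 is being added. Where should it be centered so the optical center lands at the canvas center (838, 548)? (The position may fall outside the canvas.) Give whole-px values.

After adding the added block, total weight = 8.9 + 8.0 + 8.3 = 25.2.
x: need Σw·x = 25.2·838 = 21117.6. Existing = 8.9·1471 + 8.0·1539 = 25403.9. Remainder -4286.3 / 8.3 ≈ -516.42.
y: need Σw·y = 25.2·548 = 13809.6. Existing = 8.9·443 + 8.0·986 = 11830.7. Remainder 1978.9 / 8.3 ≈ 238.42.

(-516, 238)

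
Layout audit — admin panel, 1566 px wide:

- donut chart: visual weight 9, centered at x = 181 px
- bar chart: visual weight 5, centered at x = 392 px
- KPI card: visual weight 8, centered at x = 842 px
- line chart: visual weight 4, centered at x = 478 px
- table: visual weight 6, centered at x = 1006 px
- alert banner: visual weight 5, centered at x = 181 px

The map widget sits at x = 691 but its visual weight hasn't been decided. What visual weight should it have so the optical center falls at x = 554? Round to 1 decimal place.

w ≈ 9.6

Fixed elements: Σw = 9 + 5 + 8 + 4 + 6 + 5 = 37, Σw·x = 9·181 + 5·392 + 8·842 + 4·478 + 6·1006 + 5·181 = 19178.
Balance at x = 554 requires (19178 + w·691) / (37 + w) = 554.
Solving: w = (554·37 − 19178) / (691 − 554) = 1320 / 137 ≈ 9.64.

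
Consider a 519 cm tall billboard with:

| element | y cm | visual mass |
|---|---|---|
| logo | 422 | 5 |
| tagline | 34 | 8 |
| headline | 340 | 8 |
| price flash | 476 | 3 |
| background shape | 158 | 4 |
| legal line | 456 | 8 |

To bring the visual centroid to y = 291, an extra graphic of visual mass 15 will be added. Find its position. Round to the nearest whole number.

With the extra graphic, Σw becomes 5 + 8 + 8 + 3 + 4 + 8 + 15 = 51.
y: target moment 51×291 = 14841; current 5·422 + 8·34 + 8·340 + 3·476 + 4·158 + 8·456 = 10810; the extra graphic supplies 4031, so y = 4031/15 ≈ 268.73.

y ≈ 269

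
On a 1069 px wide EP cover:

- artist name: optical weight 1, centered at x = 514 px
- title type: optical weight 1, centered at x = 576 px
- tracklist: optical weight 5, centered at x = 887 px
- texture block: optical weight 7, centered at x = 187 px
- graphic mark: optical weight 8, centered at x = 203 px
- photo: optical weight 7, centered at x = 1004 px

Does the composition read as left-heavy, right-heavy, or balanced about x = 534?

balanced

Weights sum to 1 + 1 + 5 + 7 + 8 + 7 = 29.
Σw·x = 1·514 + 1·576 + 5·887 + 7·187 + 8·203 + 7·1004 = 15486, so x̄ = 15486/29 ≈ 534.00.
534.00 = 534 exactly: balanced.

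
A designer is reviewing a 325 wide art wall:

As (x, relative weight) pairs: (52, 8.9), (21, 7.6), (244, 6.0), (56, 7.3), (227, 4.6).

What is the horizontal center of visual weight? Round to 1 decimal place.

x ≈ 102.9

Total weight = 8.9 + 7.6 + 6.0 + 7.3 + 4.6 = 34.4.
Σw·x = 8.9·52 + 7.6·21 + 6.0·244 + 7.3·56 + 4.6·227 = 3539.4, so x̄ = 3539.4/34.4 ≈ 102.89.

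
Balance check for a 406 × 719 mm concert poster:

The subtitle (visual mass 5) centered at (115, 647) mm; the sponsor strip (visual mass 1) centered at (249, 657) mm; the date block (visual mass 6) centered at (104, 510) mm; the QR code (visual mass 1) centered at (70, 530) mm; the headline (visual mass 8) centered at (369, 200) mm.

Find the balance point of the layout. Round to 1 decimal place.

(212.9, 432.5)

Total weight = 5 + 1 + 6 + 1 + 8 = 21.
Σw·x = 5·115 + 1·249 + 6·104 + 1·70 + 8·369 = 4470, so x̄ = 4470/21 ≈ 212.86.
Σw·y = 5·647 + 1·657 + 6·510 + 1·530 + 8·200 = 9082, so ȳ = 9082/21 ≈ 432.48.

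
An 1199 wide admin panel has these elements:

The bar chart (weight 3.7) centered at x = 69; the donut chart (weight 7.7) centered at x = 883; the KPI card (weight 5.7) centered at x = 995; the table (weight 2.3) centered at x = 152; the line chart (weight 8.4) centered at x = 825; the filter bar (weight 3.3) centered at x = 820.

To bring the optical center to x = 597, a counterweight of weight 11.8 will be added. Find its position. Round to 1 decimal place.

x ≈ 245.7

With the counterweight, Σw becomes 3.7 + 7.7 + 5.7 + 2.3 + 8.4 + 3.3 + 11.8 = 42.9.
Along x: (22711.5 + 11.8·x) / 42.9 = 597 (existing moment 3.7·69 + 7.7·883 + 5.7·995 + 2.3·152 + 8.4·825 + 3.3·820 = 22711.5) ⇒ x = (25611.3 − 22711.5) / 11.8 ≈ 245.75.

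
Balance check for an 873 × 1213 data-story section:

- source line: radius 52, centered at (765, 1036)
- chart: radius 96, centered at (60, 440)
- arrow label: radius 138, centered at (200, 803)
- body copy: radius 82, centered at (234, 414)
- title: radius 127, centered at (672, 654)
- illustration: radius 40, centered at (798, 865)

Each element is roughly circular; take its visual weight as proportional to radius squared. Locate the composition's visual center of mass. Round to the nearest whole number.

Weights ∝ r²: source line 52² = 2704, chart 96² = 9216, arrow label 138² = 19044, body copy 82² = 6724, title 127² = 16129, illustration 40² = 1600; Σw = 55417.
x: moment 20119224 / weight 55417 ≈ 363.05
y: moment 36864818 / weight 55417 ≈ 665.23

(363, 665)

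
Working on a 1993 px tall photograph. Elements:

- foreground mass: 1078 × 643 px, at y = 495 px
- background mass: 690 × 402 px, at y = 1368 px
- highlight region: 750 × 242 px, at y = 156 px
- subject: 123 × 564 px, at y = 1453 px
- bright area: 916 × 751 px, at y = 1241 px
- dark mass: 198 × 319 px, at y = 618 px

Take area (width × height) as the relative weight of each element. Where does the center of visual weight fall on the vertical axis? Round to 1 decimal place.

y ≈ 884.4

Areas → weights: foreground mass 1078·643 = 693154, background mass 690·402 = 277380, highlight region 750·242 = 181500, subject 123·564 = 69372, bright area 916·751 = 687916, dark mass 198·319 = 63162; Σw = 1972484.
Σw·y = 693154·495 + 277380·1368 + 181500·156 + 69372·1453 + 687916·1241 + 63162·618 = 1744416458, so ȳ = 1744416458/1972484 ≈ 884.38.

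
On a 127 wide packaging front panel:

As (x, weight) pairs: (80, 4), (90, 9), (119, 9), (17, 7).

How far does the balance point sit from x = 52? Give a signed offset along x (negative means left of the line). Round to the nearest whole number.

Σw = 4 + 9 + 9 + 7 = 29.
x: (4·80 + 9·90 + 9·119 + 7·17) / 29 = 2320 / 29 ≈ 80.00
Offset from x = 52: 80.00 − 52 ≈ 28.00.

≈ 28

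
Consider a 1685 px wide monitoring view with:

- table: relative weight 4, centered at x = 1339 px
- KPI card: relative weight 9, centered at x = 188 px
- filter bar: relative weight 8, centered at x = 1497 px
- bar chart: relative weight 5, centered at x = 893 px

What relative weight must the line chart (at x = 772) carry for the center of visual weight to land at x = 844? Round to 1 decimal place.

Known weights sum to 4 + 9 + 8 + 5 = 26; their moment is 4·1339 + 9·188 + 8·1497 + 5·893 = 23489.
Set Σw·x/Σw = 844: (23489 + 772w) = 844·(26 + w).
Solving: w = (844·26 − 23489) / (772 − 844) = -1545 / -72 ≈ 21.46.

w ≈ 21.5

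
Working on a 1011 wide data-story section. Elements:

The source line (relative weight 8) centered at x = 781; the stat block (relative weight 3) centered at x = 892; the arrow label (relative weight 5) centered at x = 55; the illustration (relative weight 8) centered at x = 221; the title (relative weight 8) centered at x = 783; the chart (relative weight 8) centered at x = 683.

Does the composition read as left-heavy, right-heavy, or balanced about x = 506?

right-heavy

Total weight = 8 + 3 + 5 + 8 + 8 + 8 = 40.
x: (8·781 + 3·892 + 5·55 + 8·221 + 8·783 + 8·683) / 40 = 22695 / 40 ≈ 567.38
567.4 lies right of the midline 506, so the layout is right-heavy.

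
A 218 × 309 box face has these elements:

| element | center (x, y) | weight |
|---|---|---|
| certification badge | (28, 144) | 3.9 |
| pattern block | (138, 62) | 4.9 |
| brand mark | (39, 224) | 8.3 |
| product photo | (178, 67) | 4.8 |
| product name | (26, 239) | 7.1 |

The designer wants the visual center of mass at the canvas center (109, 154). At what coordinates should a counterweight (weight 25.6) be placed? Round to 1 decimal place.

(148.6, 143.2)

With the counterweight, Σw becomes 3.9 + 4.9 + 8.3 + 4.8 + 7.1 + 25.6 = 54.6.
x: need Σw·x = 54.6·109 = 5951.4. Existing = 3.9·28 + 4.9·138 + 8.3·39 + 4.8·178 + 7.1·26 = 2148.1. Remainder 3803.3 / 25.6 ≈ 148.57.
y: need Σw·y = 54.6·154 = 8408.4. Existing = 3.9·144 + 4.9·62 + 8.3·224 + 4.8·67 + 7.1·239 = 4743.1. Remainder 3665.3 / 25.6 ≈ 143.18.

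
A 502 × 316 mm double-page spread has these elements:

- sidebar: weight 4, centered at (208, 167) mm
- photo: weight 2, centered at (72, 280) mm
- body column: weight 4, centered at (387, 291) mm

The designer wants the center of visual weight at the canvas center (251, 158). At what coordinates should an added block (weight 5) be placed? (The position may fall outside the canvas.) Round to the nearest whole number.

With the added block, Σw becomes 4 + 2 + 4 + 5 = 15.
x: need Σw·x = 15·251 = 3765. Existing = 4·208 + 2·72 + 4·387 = 2524. Remainder 1241 / 5 ≈ 248.20.
y: need Σw·y = 15·158 = 2370. Existing = 4·167 + 2·280 + 4·291 = 2392. Remainder -22 / 5 ≈ -4.40.

(248, -4)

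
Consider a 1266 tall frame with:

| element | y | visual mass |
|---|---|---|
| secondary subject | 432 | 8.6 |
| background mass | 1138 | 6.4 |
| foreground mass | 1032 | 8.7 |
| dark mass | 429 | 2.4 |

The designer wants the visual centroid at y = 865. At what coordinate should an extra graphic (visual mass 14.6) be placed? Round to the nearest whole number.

y ≈ 973

With the extra graphic, Σw becomes 8.6 + 6.4 + 8.7 + 2.4 + 14.6 = 40.7.
y: target moment 40.7×865 = 35205.5; current 8.6·432 + 6.4·1138 + 8.7·1032 + 2.4·429 = 21006.4; the extra graphic supplies 14199.1, so y = 14199.1/14.6 ≈ 972.54.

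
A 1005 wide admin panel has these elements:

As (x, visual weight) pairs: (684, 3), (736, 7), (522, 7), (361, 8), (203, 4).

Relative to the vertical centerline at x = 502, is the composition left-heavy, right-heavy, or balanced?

Σw = 3 + 7 + 7 + 8 + 4 = 29.
x-moment: 3·684 + 7·736 + 7·522 + 8·361 + 4·203 = 14558; centroid 14558/29 ≈ 502.00.
That equals the midline 502 — balanced.

balanced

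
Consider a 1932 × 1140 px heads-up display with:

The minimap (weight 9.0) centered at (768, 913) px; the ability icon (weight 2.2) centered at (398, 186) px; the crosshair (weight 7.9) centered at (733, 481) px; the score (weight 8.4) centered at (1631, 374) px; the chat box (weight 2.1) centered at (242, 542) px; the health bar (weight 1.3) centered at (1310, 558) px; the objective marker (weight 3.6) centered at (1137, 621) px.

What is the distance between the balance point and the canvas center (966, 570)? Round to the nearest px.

Σw = 9.0 + 2.2 + 7.9 + 8.4 + 2.1 + 1.3 + 3.6 = 34.5.
x: (9.0·768 + 2.2·398 + 7.9·733 + 8.4·1631 + 2.1·242 + 1.3·1310 + 3.6·1137) / 34.5 = 33583.1 / 34.5 ≈ 973.42
y: (9.0·913 + 2.2·186 + 7.9·481 + 8.4·374 + 2.1·542 + 1.3·558 + 3.6·621) / 34.5 = 19666.9 / 34.5 ≈ 570.06
From (966, 570): dx = 7.42, dy = 0.06, so the distance is √(dx²+dy²) ≈ 7.42.

≈ 7 px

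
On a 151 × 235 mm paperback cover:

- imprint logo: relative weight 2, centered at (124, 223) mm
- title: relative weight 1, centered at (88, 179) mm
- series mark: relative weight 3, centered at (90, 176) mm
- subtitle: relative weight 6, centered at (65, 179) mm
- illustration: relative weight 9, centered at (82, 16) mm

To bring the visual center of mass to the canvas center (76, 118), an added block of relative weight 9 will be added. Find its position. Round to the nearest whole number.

(61, 130)

After adding the added block, total weight = 2 + 1 + 3 + 6 + 9 + 9 = 30.
Along x: (1734 + 9·x) / 30 = 76 (existing moment 2·124 + 1·88 + 3·90 + 6·65 + 9·82 = 1734) ⇒ x = (2280 − 1734) / 9 ≈ 60.67.
Along y: (2371 + 9·y) / 30 = 118 (existing moment 2·223 + 1·179 + 3·176 + 6·179 + 9·16 = 2371) ⇒ y = (3540 − 2371) / 9 ≈ 129.89.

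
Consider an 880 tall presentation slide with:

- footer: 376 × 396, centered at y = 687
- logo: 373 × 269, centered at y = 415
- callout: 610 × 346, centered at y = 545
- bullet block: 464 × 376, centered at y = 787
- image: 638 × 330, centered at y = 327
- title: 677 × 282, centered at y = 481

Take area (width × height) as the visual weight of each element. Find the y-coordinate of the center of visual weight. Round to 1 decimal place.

y ≈ 537.5

Areas → weights: footer 376·396 = 148896, logo 373·269 = 100337, callout 610·346 = 211060, bullet block 464·376 = 174464, image 638·330 = 210540, title 677·282 = 190914; Σw = 1036211.
Σw·y = 556938489; ȳ = 556938489/1036211 ≈ 537.48.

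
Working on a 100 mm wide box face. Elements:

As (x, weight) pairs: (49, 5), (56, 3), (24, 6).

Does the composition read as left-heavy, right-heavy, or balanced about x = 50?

Weights sum to 5 + 3 + 6 = 14.
x: (5·49 + 3·56 + 6·24) / 14 = 557 / 14 ≈ 39.79
39.8 vs midline 50 → left-heavy.

left-heavy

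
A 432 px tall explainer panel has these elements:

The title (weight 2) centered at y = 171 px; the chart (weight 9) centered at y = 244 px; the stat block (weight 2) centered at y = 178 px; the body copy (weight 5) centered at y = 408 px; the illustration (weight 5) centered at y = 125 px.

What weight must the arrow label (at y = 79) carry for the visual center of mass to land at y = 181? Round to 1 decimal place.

w ≈ 13.7

Existing Σw = 23 (2 + 9 + 2 + 5 + 5); existing moment 2·171 + 9·244 + 2·178 + 5·408 + 5·125 = 5559.
For the centroid to hit 181: (5559 + w·79) / (23 + w) = 181.
Rearranging, w·(79 − 181) = 181·23 − 5559 = -1396, so w ≈ -1396/-102 = 13.69.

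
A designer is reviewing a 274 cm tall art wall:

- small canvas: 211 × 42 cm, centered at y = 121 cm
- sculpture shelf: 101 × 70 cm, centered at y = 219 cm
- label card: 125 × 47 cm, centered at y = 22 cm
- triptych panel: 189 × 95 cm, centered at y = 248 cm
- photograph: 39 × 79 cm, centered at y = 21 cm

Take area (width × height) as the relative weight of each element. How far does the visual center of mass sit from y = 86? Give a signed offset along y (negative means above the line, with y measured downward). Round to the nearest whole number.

≈ 84 cm

Areas: small canvas 211·42 = 8862, sculpture shelf 101·70 = 7070, label card 125·47 = 5875, triptych panel 189·95 = 17955, photograph 39·79 = 3081. Total weight = 42843.
y-moment: 8862·121 + 7070·219 + 5875·22 + 17955·248 + 3081·21 = 7267423; centroid 7267423/42843 ≈ 169.63.
Offset from y = 86: 169.63 − 86 ≈ 83.63.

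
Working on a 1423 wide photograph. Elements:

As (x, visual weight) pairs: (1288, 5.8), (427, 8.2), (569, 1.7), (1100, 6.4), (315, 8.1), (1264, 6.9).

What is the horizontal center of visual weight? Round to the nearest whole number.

x ≈ 815

Σw = 5.8 + 8.2 + 1.7 + 6.4 + 8.1 + 6.9 = 37.1.
x: (5.8·1288 + 8.2·427 + 1.7·569 + 6.4·1100 + 8.1·315 + 6.9·1264) / 37.1 = 30252.2 / 37.1 ≈ 815.42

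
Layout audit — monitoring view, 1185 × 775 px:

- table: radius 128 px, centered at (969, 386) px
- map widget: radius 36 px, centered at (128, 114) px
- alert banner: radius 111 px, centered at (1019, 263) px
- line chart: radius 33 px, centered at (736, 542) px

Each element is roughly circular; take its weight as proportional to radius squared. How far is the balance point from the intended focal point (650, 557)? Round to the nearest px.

r² weights: table 128² = 16384, map widget 36² = 1296, alert banner 111² = 12321, line chart 33² = 1089. Total = 31090.
x: (16384·969 + 1296·128 + 12321·1019 + 1089·736) / 31090 = 29398587 / 31090 ≈ 945.60
y: (16384·386 + 1296·114 + 12321·263 + 1089·542) / 31090 = 10302629 / 31090 ≈ 331.38
From (650, 557): dx = 295.60, dy = -225.62, so the distance is √(dx²+dy²) ≈ 371.86.

≈ 372 px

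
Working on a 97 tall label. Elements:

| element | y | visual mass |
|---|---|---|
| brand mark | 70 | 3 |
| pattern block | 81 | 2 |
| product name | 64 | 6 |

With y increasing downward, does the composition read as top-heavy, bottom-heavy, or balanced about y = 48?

bottom-heavy

Weights sum to 3 + 2 + 6 = 11.
y: (3·70 + 2·81 + 6·64) / 11 = 756 / 11 ≈ 68.73
68.7 lies below (larger y than) the midline 48, so the layout is bottom-heavy.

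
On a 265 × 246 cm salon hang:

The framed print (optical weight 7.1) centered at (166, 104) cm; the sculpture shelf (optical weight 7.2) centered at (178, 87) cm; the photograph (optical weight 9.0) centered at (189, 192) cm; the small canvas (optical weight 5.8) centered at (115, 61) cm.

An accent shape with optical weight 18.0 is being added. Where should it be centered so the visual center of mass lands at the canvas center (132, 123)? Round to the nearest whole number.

(77, 130)

With the accent shape, Σw becomes 7.1 + 7.2 + 9.0 + 5.8 + 18.0 = 47.1.
x: need Σw·x = 47.1·132 = 6217.2. Existing = 7.1·166 + 7.2·178 + 9.0·189 + 5.8·115 = 4828.2. Remainder 1389.0 / 18.0 ≈ 77.17.
y: need Σw·y = 47.1·123 = 5793.3. Existing = 7.1·104 + 7.2·87 + 9.0·192 + 5.8·61 = 3446.6. Remainder 2346.7 / 18.0 ≈ 130.37.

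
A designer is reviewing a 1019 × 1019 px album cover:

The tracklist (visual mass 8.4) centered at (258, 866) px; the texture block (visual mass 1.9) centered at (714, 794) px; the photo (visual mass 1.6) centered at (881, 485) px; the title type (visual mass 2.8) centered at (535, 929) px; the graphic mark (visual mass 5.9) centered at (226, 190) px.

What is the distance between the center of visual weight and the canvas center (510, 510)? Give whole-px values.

Total weight = 8.4 + 1.9 + 1.6 + 2.8 + 5.9 = 20.6.
x: (8.4·258 + 1.9·714 + 1.6·881 + 2.8·535 + 5.9·226) / 20.6 = 7764.8 / 20.6 ≈ 376.93
y: (8.4·866 + 1.9·794 + 1.6·485 + 2.8·929 + 5.9·190) / 20.6 = 13281.2 / 20.6 ≈ 644.72
From (510, 510): dx = -133.07, dy = 134.72, so the distance is √(dx²+dy²) ≈ 189.36.

≈ 189 px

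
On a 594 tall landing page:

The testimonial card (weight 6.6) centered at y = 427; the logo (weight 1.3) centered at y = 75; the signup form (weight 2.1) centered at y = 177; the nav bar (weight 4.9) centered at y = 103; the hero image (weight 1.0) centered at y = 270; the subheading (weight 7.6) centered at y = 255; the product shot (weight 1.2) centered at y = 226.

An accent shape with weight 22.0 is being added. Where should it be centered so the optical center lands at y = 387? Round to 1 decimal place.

After adding the accent shape, total weight = 6.6 + 1.3 + 2.1 + 4.9 + 1.0 + 7.6 + 1.2 + 22.0 = 46.7.
y: need Σw·y = 46.7·387 = 18072.9. Existing = 6.6·427 + 1.3·75 + 2.1·177 + 4.9·103 + 1.0·270 + 7.6·255 + 1.2·226 = 6271.3. Remainder 11801.6 / 22.0 ≈ 536.44.

y ≈ 536.4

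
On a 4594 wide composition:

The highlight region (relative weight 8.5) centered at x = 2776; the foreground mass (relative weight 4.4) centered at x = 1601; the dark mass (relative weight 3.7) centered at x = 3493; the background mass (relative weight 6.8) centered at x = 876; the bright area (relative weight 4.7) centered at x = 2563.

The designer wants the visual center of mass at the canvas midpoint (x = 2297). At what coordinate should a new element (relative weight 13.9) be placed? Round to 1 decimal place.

x ≈ 2511.3

New total weight: (8.5 + 4.4 + 3.7 + 6.8 + 4.7) + 13.9 = 42.0.
x: target moment 42.0×2297 = 96474.0; current 8.5·2776 + 4.4·1601 + 3.7·3493 + 6.8·876 + 4.7·2563 = 61567.4; the new element supplies 34906.6, so x = 34906.6/13.9 ≈ 2511.27.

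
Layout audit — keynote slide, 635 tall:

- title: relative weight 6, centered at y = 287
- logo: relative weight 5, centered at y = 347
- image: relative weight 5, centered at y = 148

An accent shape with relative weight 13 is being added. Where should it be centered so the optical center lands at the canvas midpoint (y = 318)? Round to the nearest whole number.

y ≈ 387

New total weight: (6 + 5 + 5) + 13 = 29.
Along y: (4197 + 13·y) / 29 = 318 (existing moment 6·287 + 5·347 + 5·148 = 4197) ⇒ y = (9222 − 4197) / 13 ≈ 386.54.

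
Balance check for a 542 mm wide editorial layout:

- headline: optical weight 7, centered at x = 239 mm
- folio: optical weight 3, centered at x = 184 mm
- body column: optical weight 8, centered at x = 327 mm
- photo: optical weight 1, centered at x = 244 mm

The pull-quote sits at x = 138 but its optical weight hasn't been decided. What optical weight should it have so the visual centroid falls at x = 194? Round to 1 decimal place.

w ≈ 25.0

Existing Σw = 19 (7 + 3 + 8 + 1); existing moment 7·239 + 3·184 + 8·327 + 1·244 = 5085.
Set Σw·x/Σw = 194: (5085 + 138w) = 194·(19 + w).
Solving: w = (194·19 − 5085) / (138 − 194) = -1399 / -56 ≈ 24.98.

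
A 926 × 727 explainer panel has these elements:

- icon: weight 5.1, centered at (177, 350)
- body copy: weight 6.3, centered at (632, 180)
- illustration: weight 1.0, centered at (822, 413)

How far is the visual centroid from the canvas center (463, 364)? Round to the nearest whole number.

Total weight = 5.1 + 6.3 + 1.0 = 12.4.
x-moment: 5.1·177 + 6.3·632 + 1.0·822 = 5706.3; centroid 5706.3/12.4 ≈ 460.19.
y-moment: 5.1·350 + 6.3·180 + 1.0·413 = 3332.0; centroid 3332.0/12.4 ≈ 268.71.
From (463, 364): dx = -2.81, dy = -95.29, so the distance is √(dx²+dy²) ≈ 95.33.

≈ 95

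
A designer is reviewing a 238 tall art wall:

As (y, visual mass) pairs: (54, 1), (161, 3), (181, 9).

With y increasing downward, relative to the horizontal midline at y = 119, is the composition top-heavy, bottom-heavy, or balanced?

Total weight = 1 + 3 + 9 = 13.
Σw·y = 1·54 + 3·161 + 9·181 = 2166, so ȳ = 2166/13 ≈ 166.62.
Since 166.6 is below (larger y than) 119, the composition reads bottom-heavy.

bottom-heavy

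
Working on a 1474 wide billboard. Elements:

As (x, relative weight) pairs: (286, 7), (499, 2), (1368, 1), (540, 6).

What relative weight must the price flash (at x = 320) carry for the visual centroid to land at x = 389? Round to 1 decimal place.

w ≈ 20.1

Fixed elements: Σw = 7 + 2 + 1 + 6 = 16, Σw·x = 7·286 + 2·499 + 1·1368 + 6·540 = 7608.
Set Σw·x/Σw = 389: (7608 + 320w) = 389·(16 + w).
So w = (389·16 − 7608)/(320 − 389) = -1384/-69 ≈ 20.06.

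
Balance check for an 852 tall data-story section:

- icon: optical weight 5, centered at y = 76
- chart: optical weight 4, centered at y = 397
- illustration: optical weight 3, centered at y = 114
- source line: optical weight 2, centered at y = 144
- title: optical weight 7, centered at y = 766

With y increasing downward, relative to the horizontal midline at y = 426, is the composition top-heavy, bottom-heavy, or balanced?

Total weight = 5 + 4 + 3 + 2 + 7 = 21.
Σw·y = 5·76 + 4·397 + 3·114 + 2·144 + 7·766 = 7960, so ȳ = 7960/21 ≈ 379.05.
379.0 lies above (smaller y than) the midline 426, so the layout is top-heavy.

top-heavy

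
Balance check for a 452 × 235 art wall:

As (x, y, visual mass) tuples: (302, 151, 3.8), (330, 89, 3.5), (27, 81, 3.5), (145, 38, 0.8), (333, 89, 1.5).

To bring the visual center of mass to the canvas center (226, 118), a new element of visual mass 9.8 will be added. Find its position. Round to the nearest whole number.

With the new element, Σw becomes 3.8 + 3.5 + 3.5 + 0.8 + 1.5 + 9.8 = 22.9.
x: target moment 22.9×226 = 5175.4; current 3.8·302 + 3.5·330 + 3.5·27 + 0.8·145 + 1.5·333 = 3012.6; the new element supplies 2162.8, so x = 2162.8/9.8 ≈ 220.69.
y: target moment 22.9×118 = 2702.2; current 3.8·151 + 3.5·89 + 3.5·81 + 0.8·38 + 1.5·89 = 1332.7; the new element supplies 1369.5, so y = 1369.5/9.8 ≈ 139.74.

(221, 140)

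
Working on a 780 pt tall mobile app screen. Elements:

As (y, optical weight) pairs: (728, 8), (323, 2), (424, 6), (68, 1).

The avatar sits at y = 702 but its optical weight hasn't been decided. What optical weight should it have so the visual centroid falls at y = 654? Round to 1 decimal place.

w ≈ 42.4

Fixed elements: Σw = 8 + 2 + 6 + 1 = 17, Σw·y = 8·728 + 2·323 + 6·424 + 1·68 = 9082.
Balance at y = 654 requires (9082 + w·702) / (17 + w) = 654.
Rearranging, w·(702 − 654) = 654·17 − 9082 = 2036, so w ≈ 2036/48 = 42.42.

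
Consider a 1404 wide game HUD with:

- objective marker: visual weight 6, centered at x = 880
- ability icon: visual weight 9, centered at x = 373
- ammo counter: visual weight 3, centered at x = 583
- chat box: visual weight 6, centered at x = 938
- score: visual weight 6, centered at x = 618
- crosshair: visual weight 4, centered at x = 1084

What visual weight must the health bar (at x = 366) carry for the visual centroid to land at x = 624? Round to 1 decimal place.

w ≈ 11.0

Fixed elements: Σw = 6 + 9 + 3 + 6 + 6 + 4 = 34, Σw·x = 6·880 + 9·373 + 3·583 + 6·938 + 6·618 + 4·1084 = 24058.
Balance at x = 624 requires (24058 + w·366) / (34 + w) = 624.
Solving: w = (624·34 − 24058) / (366 − 624) = -2842 / -258 ≈ 11.02.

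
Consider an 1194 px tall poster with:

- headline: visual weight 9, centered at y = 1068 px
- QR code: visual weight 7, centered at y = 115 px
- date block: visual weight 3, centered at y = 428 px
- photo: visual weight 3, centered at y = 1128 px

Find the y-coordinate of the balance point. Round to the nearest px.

y ≈ 686

Σw = 9 + 7 + 3 + 3 = 22.
Σw·y = 9·1068 + 7·115 + 3·428 + 3·1128 = 15085, so ȳ = 15085/22 ≈ 685.68.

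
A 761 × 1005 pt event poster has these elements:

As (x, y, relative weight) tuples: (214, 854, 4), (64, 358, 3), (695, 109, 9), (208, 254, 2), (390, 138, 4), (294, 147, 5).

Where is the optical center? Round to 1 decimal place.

Σw = 4 + 3 + 9 + 2 + 4 + 5 = 27.
x: (4·214 + 3·64 + 9·695 + 2·208 + 4·390 + 5·294) / 27 = 10749 / 27 ≈ 398.11
y: (4·854 + 3·358 + 9·109 + 2·254 + 4·138 + 5·147) / 27 = 7266 / 27 ≈ 269.11

(398.1, 269.1)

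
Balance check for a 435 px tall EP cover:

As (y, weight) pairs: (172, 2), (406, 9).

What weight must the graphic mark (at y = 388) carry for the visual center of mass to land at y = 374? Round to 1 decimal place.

Known weights sum to 2 + 9 = 11; their moment is 2·172 + 9·406 = 3998.
For the centroid to hit 374: (3998 + w·388) / (11 + w) = 374.
Solving: w = (374·11 − 3998) / (388 − 374) = 116 / 14 ≈ 8.29.

w ≈ 8.3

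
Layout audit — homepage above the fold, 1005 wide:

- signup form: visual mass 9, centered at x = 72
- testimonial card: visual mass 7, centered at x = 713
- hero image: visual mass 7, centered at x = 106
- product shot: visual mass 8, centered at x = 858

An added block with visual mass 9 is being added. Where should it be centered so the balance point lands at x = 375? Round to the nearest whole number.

With the added block, Σw becomes 9 + 7 + 7 + 8 + 9 = 40.
x: need Σw·x = 40·375 = 15000. Existing = 9·72 + 7·713 + 7·106 + 8·858 = 13245. Remainder 1755 / 9 ≈ 195.00.

x ≈ 195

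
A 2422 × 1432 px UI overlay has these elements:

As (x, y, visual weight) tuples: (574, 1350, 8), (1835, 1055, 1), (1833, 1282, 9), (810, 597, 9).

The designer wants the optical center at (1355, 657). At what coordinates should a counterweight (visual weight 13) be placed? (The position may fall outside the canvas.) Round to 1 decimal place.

(1845.1, -191.2)

After adding the counterweight, total weight = 8 + 1 + 9 + 9 + 13 = 40.
Along x: (30214 + 13·x) / 40 = 1355 (existing moment 8·574 + 1·1835 + 9·1833 + 9·810 = 30214) ⇒ x = (54200 − 30214) / 13 ≈ 1845.08.
Along y: (28766 + 13·y) / 40 = 657 (existing moment 8·1350 + 1·1055 + 9·1282 + 9·597 = 28766) ⇒ y = (26280 − 28766) / 13 ≈ -191.23.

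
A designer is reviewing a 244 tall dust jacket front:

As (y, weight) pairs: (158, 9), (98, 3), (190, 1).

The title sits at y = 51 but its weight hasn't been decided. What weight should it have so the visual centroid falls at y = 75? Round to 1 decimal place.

w ≈ 38.8

Known weights sum to 9 + 3 + 1 = 13; their moment is 9·158 + 3·98 + 1·190 = 1906.
For the centroid to hit 75: (1906 + w·51) / (13 + w) = 75.
Solving: w = (75·13 − 1906) / (51 − 75) = -931 / -24 ≈ 38.79.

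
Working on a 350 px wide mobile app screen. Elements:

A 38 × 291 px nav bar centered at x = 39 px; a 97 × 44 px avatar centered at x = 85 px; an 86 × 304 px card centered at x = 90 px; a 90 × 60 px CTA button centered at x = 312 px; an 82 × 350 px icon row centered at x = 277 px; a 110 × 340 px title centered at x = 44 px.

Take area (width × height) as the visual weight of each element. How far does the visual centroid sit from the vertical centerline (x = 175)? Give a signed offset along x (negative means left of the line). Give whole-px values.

≈ -47 px

Areas → weights: nav bar 38·291 = 11058, avatar 97·44 = 4268, card 86·304 = 26144, CTA button 90·60 = 5400, icon row 82·350 = 28700, title 110·340 = 37400; Σw = 112970.
x-moment: 11058·39 + 4268·85 + 26144·90 + 5400·312 + 28700·277 + 37400·44 = 14427302; centroid 14427302/112970 ≈ 127.71.
Against x = 175, that's 127.71 − 175 = -47.29.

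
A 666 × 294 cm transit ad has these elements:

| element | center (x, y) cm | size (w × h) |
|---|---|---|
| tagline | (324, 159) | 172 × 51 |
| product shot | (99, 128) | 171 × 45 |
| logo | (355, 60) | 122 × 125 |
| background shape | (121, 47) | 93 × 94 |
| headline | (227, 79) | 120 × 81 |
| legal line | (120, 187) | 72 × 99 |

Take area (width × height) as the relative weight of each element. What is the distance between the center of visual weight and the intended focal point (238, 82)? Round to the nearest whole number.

Taking area as weight: tagline 172·51 = 8772, product shot 171·45 = 7695, logo 122·125 = 15250, background shape 93·94 = 8742, headline 120·81 = 9720, legal line 72·99 = 7128. Sum 57307.
Σw·x = 13137265; x̄ = 13137265/57307 ≈ 229.24.
y: moment 5806398 / weight 57307 ≈ 101.32
From (238, 82): dx = -8.76, dy = 19.32, so the distance is √(dx²+dy²) ≈ 21.21.

≈ 21 cm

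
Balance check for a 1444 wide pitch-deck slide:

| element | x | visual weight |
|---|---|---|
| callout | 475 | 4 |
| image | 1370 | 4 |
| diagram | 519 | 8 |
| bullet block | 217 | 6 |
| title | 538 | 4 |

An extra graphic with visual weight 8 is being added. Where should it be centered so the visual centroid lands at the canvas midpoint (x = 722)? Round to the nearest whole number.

With the extra graphic, Σw becomes 4 + 4 + 8 + 6 + 4 + 8 = 34.
Along x: (14986 + 8·x) / 34 = 722 (existing moment 4·475 + 4·1370 + 8·519 + 6·217 + 4·538 = 14986) ⇒ x = (24548 − 14986) / 8 ≈ 1195.25.

x ≈ 1195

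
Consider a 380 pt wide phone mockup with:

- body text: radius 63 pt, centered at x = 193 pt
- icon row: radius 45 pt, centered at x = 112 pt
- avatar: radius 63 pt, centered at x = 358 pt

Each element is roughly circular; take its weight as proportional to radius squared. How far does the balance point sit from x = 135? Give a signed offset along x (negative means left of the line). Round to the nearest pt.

≈ 107 pt

r² weights: body text 63² = 3969, icon row 45² = 2025, avatar 63² = 3969. Total = 9963.
x: (3969·193 + 2025·112 + 3969·358) / 9963 = 2413719 / 9963 ≈ 242.27
Against x = 135, that's 242.27 − 135 = 107.27.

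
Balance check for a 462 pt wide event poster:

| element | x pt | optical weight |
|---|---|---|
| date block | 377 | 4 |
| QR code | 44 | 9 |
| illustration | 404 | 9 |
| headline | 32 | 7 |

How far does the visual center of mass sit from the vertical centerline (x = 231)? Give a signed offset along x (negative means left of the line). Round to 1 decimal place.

≈ -32.2 pt

Total weight = 4 + 9 + 9 + 7 = 29.
Σw·x = 4·377 + 9·44 + 9·404 + 7·32 = 5764, so x̄ = 5764/29 ≈ 198.76.
Difference: 198.76 − 231 ≈ -32.24.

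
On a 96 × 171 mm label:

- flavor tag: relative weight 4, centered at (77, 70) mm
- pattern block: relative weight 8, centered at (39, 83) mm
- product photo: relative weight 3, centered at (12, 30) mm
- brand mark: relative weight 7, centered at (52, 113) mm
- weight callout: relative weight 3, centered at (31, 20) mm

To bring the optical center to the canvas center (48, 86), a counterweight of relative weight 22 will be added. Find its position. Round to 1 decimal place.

(52.0, 98.0)

After adding the counterweight, total weight = 4 + 8 + 3 + 7 + 3 + 22 = 47.
Along x: (1113 + 22·x) / 47 = 48 (existing moment 4·77 + 8·39 + 3·12 + 7·52 + 3·31 = 1113) ⇒ x = (2256 − 1113) / 22 ≈ 51.95.
Along y: (1885 + 22·y) / 47 = 86 (existing moment 4·70 + 8·83 + 3·30 + 7·113 + 3·20 = 1885) ⇒ y = (4042 − 1885) / 22 ≈ 98.05.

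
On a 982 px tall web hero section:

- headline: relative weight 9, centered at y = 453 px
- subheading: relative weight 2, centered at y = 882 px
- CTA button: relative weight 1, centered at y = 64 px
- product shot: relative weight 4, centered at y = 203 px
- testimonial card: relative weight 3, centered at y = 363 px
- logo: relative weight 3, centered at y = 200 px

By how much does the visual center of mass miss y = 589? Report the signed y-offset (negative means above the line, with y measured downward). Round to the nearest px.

≈ -207 px

Σw = 9 + 2 + 1 + 4 + 3 + 3 = 22.
Σw·y = 9·453 + 2·882 + 1·64 + 4·203 + 3·363 + 3·200 = 8406, so ȳ = 8406/22 ≈ 382.09.
Offset from y = 589: 382.09 − 589 ≈ -206.91.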